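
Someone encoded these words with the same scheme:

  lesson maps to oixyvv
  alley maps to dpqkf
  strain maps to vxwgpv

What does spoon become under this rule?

vttuu

In lesson: l→o is +3, e→i is +4, s→x is +5, s→y is +6 — the shift increases by 1 each position. Each letter shifts forward by (position + 3), i.e. 3, 4, 5, … — the shift grows by one for each successive letter.
On spoon: s+3=v, p+4=t, o+5=t, o+6=u, n+7=u.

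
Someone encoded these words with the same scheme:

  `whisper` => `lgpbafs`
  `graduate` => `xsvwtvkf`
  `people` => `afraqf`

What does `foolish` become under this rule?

orrqpbg

w(22)→l(11) and h(7)→g(6) fit y≡9x+21 (mod 26); the inverse of 9 mod 26 is 3. Each letter's alphabet position (a=0..z=25) is mapped through 9·x+21 mod 26 — an affine cipher.
On foolish: f(5)→9·5+21≡14=o; o(14)→9·14+21≡17=r; o(14)→9·14+21≡17=r; l(11)→9·11+21≡16=q; i(8)→9·8+21≡15=p; s(18)→9·18+21≡1=b; h(7)→9·7+21≡6=g (all mod 26).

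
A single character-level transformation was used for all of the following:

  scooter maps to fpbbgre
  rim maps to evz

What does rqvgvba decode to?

Compare letters: s→f is +13, c→p is +13, o→b is +13 — a constant shift. Every letter moves 13 places later in the alphabet, wrapping around z→a.
Reversing it on rqvgvba: r−13=e, q−13=d, v−13=i, g−13=t, v−13=i, b−13=o, a−13=n.

edition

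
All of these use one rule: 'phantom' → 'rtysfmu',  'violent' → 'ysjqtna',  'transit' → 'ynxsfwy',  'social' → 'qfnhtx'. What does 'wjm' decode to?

The word is reversed, then every letter is shifted forward by 5.
Undoing it on wjm: shift back: w−5=r, j−5=e, m−5=h → reh; then reverse → her.

her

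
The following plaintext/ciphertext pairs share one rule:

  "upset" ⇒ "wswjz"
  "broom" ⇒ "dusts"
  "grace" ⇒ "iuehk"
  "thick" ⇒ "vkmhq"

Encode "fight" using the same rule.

Letter i (0-indexed) is shifted by i+2, so successive shifts are 2, 3, 4, ….
Applying it to fight: f+2=h, i+3=l, g+4=k, h+5=m, t+6=z.

hlkmz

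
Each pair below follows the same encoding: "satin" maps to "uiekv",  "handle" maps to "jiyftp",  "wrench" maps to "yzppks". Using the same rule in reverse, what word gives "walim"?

Shifts by position in satin: pos 0: s→u (+2), pos 1: a→i (+8), pos 2: t→e (+11), pos 3: i→k (+2), pos 4: n→v (+8) — repeating every 3. The shifts repeat in a cycle of length 3: positions 0,1,… shift by +2, +8, +11, then the pattern repeats.
Reversing it on walim: w−2=u, a−8=s, l−11=a, i−2=g, m−8=e.

usage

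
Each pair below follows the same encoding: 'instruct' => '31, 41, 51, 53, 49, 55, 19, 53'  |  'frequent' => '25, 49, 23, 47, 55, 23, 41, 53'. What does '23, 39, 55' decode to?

The formula is n = 2×(alphabet index, a=1) + 13.
Reversing it on 23, 39, 55: 23→(23−13)÷2=5=e, 39→(39−13)÷2=13=m, 55→(55−13)÷2=21=u.

emu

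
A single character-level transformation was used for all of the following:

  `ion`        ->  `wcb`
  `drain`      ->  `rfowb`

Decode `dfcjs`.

prove

Compare letters: i→w is +14, o→c is +14, n→b is +14 — a constant shift. This is a Caesar cipher with shift 14.
Undoing it on dfcjs: d−14=p, f−14=r, c−14=o, j−14=v, s−14=e.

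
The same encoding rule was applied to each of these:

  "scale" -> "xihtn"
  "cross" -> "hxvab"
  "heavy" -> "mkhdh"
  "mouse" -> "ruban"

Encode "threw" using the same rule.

In scale: s→x is +5, c→i is +6, a→h is +7, l→t is +8 — the shift increases by 1 each position. The shift increases by 1 at each position, starting from +5: 5, 6, 7, ….
For threw: t+5=y, h+6=n, r+7=y, e+8=m, w+9=f.

ynymf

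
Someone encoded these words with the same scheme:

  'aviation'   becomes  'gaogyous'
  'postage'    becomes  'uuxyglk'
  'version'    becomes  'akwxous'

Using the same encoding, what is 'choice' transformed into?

hmuohk

The rule splits by letter class: vowels +6, consonants +5.
Applying it to choice: c(cons)+5=h, h(cons)+5=m, o(vowel)+6=u, i(vowel)+6=o, c(cons)+5=h, e(vowel)+6=k.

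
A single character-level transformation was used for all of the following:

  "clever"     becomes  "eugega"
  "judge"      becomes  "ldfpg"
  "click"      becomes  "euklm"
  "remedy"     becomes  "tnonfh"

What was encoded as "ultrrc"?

Shifts by position in clever: pos 0: c→e (+2), pos 1: l→u (+9), pos 2: e→g (+2), pos 3: v→e (+9) — repeating every 2. It's a Vigenère-style cipher with numeric key [2,9]: position i shifts by key[i mod 2].
Undoing it on ultrrc: u−2=s, l−9=c, t−2=r, r−9=i, r−2=p, c−9=t.

script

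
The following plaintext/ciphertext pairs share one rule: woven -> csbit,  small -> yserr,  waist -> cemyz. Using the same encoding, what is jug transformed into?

pym

The shift depends on letter class: consonant w→c is +6, but vowel o→s is +4. Vowels shift forward by 4 and consonants shift forward by 6.
Applying it to jug: j(cons)+6=p, u(vowel)+4=y, g(cons)+6=m.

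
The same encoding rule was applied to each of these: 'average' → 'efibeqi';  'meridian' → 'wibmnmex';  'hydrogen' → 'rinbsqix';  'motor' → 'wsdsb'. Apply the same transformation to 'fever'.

pifib

The rule splits by letter class: vowels +4, consonants +10.
On fever: f(cons)+10=p, e(vowel)+4=i, v(cons)+10=f, e(vowel)+4=i, r(cons)+10=b.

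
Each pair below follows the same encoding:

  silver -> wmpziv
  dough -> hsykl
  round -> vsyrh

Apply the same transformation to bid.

fmh

Every letter moves 4 places later in the alphabet, wrapping around z→a.
For bid: b+4=f, i+4=m, d+4=h.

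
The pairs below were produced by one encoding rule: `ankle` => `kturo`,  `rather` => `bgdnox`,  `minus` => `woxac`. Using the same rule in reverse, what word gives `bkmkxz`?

recent

Shifts by position in ankle: pos 0: a→k (+10), pos 1: n→t (+6), pos 2: k→u (+10), pos 3: l→r (+6) — repeating every 2. It's a Vigenère-style cipher with numeric key [10,6]: position i shifts by key[i mod 2].
Undoing it on bkmkxz: b−10=r, k−6=e, m−10=c, k−6=e, x−10=n, z−6=t.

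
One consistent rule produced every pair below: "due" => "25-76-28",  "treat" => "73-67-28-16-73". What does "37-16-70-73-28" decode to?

Each letter becomes 3×(its alphabet position, a=1..z=26) + 13.
Undoing it on 37-16-70-73-28: 37→(37−13)÷3=8=h, 16→(16−13)÷3=1=a, 70→(70−13)÷3=19=s, 73→(73−13)÷3=20=t, 28→(28−13)÷3=5=e.

haste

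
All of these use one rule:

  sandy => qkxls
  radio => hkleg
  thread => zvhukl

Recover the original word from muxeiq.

s(18)→q(16) and a(0)→k(10) fit y≡9x+10 (mod 26); the inverse of 9 mod 26 is 3. This is an affine cipher: with a=0,…,z=25, each position x becomes (9x+10) mod 26.
Decoding muxeiq: m(12)→3·(12−10)≡6=g; u(20)→3·(20−10)≡4=e; x(23)→3·(23−10)≡13=n; e(4)→3·(4−10)≡8=i; i(8)→3·(8−10)≡20=u; q(16)→3·(16−10)≡18=s (all mod 26).

genius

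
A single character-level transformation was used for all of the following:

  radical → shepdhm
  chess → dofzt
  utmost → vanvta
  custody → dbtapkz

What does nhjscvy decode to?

mailbox

Shifts by position in radical: pos 0: r→s (+1), pos 1: a→h (+7), pos 2: d→e (+1), pos 3: i→p (+7) — repeating every 2. The shifts repeat in a cycle of length 2: positions 0,1,… shift by +1, +7, then the pattern repeats.
Decoding nhjscvy: n−1=m, h−7=a, j−1=i, s−7=l, c−1=b, v−7=o, y−1=x.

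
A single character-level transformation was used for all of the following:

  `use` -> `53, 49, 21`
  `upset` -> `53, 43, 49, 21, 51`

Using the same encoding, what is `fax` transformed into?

u(#21)→53 and s(#19)→49: differences scale by 2, so n = 2·pos + 11. With a=1..z=26, the number is 2·pos + 11.
On fax: f=6→23, a=1→13, x=24→59.

23, 13, 59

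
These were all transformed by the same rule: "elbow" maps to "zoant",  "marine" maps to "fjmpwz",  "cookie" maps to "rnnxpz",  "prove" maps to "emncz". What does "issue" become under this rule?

e(4)→z(25) and l(11)→o(14) fit y≡17x+9 (mod 26); the inverse of 17 mod 26 is 23. This is an affine cipher: with a=0,…,z=25, each position x becomes (17x+9) mod 26.
Applying it to issue: i(8)→17·8+9≡15=p; s(18)→17·18+9≡3=d; s(18)→17·18+9≡3=d; u(20)→17·20+9≡11=l; e(4)→17·4+9≡25=z (all mod 26).

pddlz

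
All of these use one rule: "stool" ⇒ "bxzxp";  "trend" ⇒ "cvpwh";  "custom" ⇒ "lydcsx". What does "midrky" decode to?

design

Shifts by position in stool: pos 0: s→b (+9), pos 1: t→x (+4), pos 2: o→z (+11), pos 3: o→x (+9), pos 4: l→p (+4) — repeating every 3. It's a Vigenère-style cipher with numeric key [9,4,11]: position i shifts by key[i mod 3].
Undoing it on midrky: m−9=d, i−4=e, d−11=s, r−9=i, k−4=g, y−11=n.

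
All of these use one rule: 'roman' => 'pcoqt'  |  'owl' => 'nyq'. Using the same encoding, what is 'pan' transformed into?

The output letters match the input read backwards, each shifted +2: roman reversed is namor. Two steps: reverse the string, then apply a Caesar shift of +2.
Applying it to pan: reverse → nap; then shift: n+2=p, a+2=c, p+2=r.

pcr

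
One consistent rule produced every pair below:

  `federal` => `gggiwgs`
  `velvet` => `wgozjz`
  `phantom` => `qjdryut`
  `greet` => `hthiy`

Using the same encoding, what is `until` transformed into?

In federal: f→g is +1, e→g is +2, d→g is +3, e→i is +4 — the shift increases by 1 each position. Each letter shifts forward by (position + 1), i.e. 1, 2, 3, … — the shift grows by one for each successive letter.
On until: u+1=v, n+2=p, t+3=w, i+4=m, l+5=q.

vpwmq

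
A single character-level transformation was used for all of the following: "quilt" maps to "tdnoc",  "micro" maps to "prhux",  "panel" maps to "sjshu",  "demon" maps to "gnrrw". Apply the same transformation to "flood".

iutrm

Shifts by position in quilt: pos 0: q→t (+3), pos 1: u→d (+9), pos 2: i→n (+5), pos 3: l→o (+3), pos 4: t→c (+9) — repeating every 3. It's a Vigenère-style cipher with numeric key [3,9,5]: position i shifts by key[i mod 3].
Applying it to flood: f+3=i, l+9=u, o+5=t, o+3=r, d+9=m.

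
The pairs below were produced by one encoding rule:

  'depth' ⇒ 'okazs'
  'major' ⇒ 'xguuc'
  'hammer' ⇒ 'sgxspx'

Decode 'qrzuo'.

flood

Shifts by position in depth: pos 0: d→o (+11), pos 1: e→k (+6), pos 2: p→a (+11), pos 3: t→z (+6) — repeating every 2. A repeating key of period 2 is used — shifts +11, +6 over and over.
Reversing it on qrzuo: q−11=f, r−6=l, z−11=o, u−6=o, o−11=d.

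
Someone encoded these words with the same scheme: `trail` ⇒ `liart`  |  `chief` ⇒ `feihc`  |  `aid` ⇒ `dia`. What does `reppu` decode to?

upper

The output letters match the input read backwards: trail reversed is liart. It's just the letters in reverse order.
Reversing it on reppu: then reverse → upper.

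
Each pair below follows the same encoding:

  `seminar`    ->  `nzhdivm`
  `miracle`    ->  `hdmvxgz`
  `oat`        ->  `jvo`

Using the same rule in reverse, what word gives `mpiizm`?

Every letter moves 21 places later in the alphabet, wrapping around z→a.
Decoding mpiizm: m−21=r, p−21=u, i−21=n, i−21=n, z−21=e, m−21=r.

runner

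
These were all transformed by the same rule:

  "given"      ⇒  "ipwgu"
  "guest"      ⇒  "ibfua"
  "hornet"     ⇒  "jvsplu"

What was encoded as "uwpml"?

spoke

The shifts repeat in a cycle of length 3: positions 0,1,… shift by +2, +7, +1, then the pattern repeats.
Reversing it on uwpml: u−2=s, w−7=p, p−1=o, m−2=k, l−7=e.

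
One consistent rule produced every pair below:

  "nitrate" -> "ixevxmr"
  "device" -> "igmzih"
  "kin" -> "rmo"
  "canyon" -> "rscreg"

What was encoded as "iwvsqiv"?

remorse

Read the word backwards and shift each letter +4.
Reversing it on iwvsqiv: shift back: i−4=e, w−4=s, v−4=r, s−4=o, q−4=m, i−4=e, v−4=r → esromer; then reverse → remorse.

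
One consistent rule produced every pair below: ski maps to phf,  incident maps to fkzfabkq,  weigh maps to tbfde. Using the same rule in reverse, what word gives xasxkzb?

advance

Every letter moves 23 places later in the alphabet, wrapping around z→a.
Decoding xasxkzb: x−23=a, a−23=d, s−23=v, x−23=a, k−23=n, z−23=c, b−23=e.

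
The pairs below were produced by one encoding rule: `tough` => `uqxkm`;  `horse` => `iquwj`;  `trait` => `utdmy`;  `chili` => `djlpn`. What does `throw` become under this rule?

ujusb

In tough: t→u is +1, o→q is +2, u→x is +3, g→k is +4 — the shift increases by 1 each position. Each letter shifts forward by (position + 1), i.e. 1, 2, 3, … — the shift grows by one for each successive letter.
For throw: t+1=u, h+2=j, r+3=u, o+4=s, w+5=b.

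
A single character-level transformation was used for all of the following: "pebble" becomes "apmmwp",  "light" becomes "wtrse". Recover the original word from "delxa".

stamp

Compare letters: p→a is +11, e→p is +11, b→m is +11 — a constant shift. This is a Caesar cipher with shift 11.
Undoing it on delxa: d−11=s, e−11=t, l−11=a, x−11=m, a−11=p.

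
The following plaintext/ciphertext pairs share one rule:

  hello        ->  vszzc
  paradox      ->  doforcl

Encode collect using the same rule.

Compare letters: h→v is +14, e→s is +14, l→z is +14 — a constant shift. This is a Caesar cipher with shift 14.
Applying it to collect: c+14=q, o+14=c, l+14=z, l+14=z, e+14=s, c+14=q, t+14=h.

qczzsqh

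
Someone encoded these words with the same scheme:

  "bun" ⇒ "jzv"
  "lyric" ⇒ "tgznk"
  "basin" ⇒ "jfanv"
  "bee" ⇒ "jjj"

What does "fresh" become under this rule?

The shift depends on letter class: consonant b→j is +8, but vowel u→z is +5. Vowels shift forward by 5 and consonants shift forward by 8.
On fresh: f(cons)+8=n, r(cons)+8=z, e(vowel)+5=j, s(cons)+8=a, h(cons)+8=p.

nzjap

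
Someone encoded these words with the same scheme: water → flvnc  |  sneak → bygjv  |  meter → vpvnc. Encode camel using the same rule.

It's a Vigenère-style cipher with numeric key [9,11,2]: position i shifts by key[i mod 3].
On camel: c+9=l, a+11=l, m+2=o, e+9=n, l+11=w.

llonw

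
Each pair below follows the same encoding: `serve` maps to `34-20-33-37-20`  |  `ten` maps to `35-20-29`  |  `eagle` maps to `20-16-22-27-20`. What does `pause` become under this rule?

s is letter #19 and maps to 34: an offset of 15. Letters become their 1-based position plus 15 (so a→16, b→17, …).
On pause: p=16→31, a=1→16, u=21→36, s=19→34, e=5→20.

31-16-36-34-20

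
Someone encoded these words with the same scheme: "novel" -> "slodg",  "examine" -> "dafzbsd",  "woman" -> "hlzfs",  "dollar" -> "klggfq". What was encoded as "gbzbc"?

n(13)→s(18) and o(14)→l(11) fit y≡19x+5 (mod 26); the inverse of 19 mod 26 is 11. Treating letters as 0–25, the rule is x ↦ 19x + 5 (mod 26).
Reversing it on gbzbc: g(6)→11·(6−5)≡11=l; b(1)→11·(1−5)≡8=i; z(25)→11·(25−5)≡12=m; b(1)→11·(1−5)≡8=i; c(2)→11·(2−5)≡19=t (all mod 26).

limit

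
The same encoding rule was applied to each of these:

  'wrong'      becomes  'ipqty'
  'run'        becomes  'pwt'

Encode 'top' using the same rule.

The output letters match the input read backwards, each shifted +2: wrong reversed is gnorw. Two steps: reverse the string, then apply a Caesar shift of +2.
Applying it to top: reverse → pot; then shift: p+2=r, o+2=q, t+2=v.

rqv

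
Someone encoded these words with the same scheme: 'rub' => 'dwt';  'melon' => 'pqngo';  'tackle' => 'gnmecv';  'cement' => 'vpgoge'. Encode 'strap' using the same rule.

rctvu

The output letters match the input read backwards, each shifted +2: rub reversed is bur. The word is reversed, then every letter is shifted forward by 2.
On strap: reverse → parts; then shift: p+2=r, a+2=c, r+2=t, t+2=v, s+2=u.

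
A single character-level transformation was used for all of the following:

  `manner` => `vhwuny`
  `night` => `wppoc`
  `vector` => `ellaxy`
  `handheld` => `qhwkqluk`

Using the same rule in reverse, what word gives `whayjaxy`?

narrator

The shifts repeat in a cycle of length 2: positions 0,1,… shift by +9, +7, then the pattern repeats.
Reversing it on whayjaxy: w−9=n, h−7=a, a−9=r, y−7=r, j−9=a, a−7=t, x−9=o, y−7=r.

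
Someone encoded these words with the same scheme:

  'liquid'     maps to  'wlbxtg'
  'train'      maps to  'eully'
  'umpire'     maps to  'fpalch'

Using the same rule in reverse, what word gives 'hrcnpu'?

worker

Shifts by position in liquid: pos 0: l→w (+11), pos 1: i→l (+3), pos 2: q→b (+11), pos 3: u→x (+3) — repeating every 2. The shifts repeat in a cycle of length 2: positions 0,1,… shift by +11, +3, then the pattern repeats.
Undoing it on hrcnpu: h−11=w, r−3=o, c−11=r, n−3=k, p−11=e, u−3=r.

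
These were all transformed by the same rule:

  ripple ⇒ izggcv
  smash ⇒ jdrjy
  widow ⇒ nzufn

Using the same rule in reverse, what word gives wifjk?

frost

Compare letters: r→i is +17, i→z is +17, p→g is +17 — a constant shift. Every letter moves 17 places later in the alphabet, wrapping around z→a.
Decoding wifjk: w−17=f, i−17=r, f−17=o, j−17=s, k−17=t.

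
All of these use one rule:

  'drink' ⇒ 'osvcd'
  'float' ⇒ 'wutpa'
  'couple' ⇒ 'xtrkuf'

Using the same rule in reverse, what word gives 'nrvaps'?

d(3)→o(14) and r(17)→s(18) fit y≡17x+15 (mod 26); the inverse of 17 mod 26 is 23. Treating letters as 0–25, the rule is x ↦ 17x + 15 (mod 26).
Undoing it on nrvaps: n(13)→23·(13−15)≡6=g; r(17)→23·(17−15)≡20=u; v(21)→23·(21−15)≡8=i; a(0)→23·(0−15)≡19=t; p(15)→23·(15−15)≡0=a; s(18)→23·(18−15)≡17=r (all mod 26).

guitar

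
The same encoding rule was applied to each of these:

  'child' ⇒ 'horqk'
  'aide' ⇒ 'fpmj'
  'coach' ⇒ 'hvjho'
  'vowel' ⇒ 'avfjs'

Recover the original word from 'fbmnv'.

audio

Shifts by position in child: pos 0: c→h (+5), pos 1: h→o (+7), pos 2: i→r (+9), pos 3: l→q (+5), pos 4: d→k (+7) — repeating every 3. A repeating key of period 3 is used — shifts +5, +7, +9 over and over.
Undoing it on fbmnv: f−5=a, b−7=u, m−9=d, n−5=i, v−7=o.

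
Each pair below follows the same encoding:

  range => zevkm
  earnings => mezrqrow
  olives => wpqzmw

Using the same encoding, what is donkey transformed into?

Shifts by position in range: pos 0: r→z (+8), pos 1: a→e (+4), pos 2: n→v (+8), pos 3: g→k (+4) — repeating every 2. A repeating key of period 2 is used — shifts +8, +4 over and over.
Applying it to donkey: d+8=l, o+4=s, n+8=v, k+4=o, e+8=m, y+4=c.

lsvomc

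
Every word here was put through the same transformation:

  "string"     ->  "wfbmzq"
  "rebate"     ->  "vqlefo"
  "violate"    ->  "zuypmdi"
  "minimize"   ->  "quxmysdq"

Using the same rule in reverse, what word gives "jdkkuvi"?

fragile

Shifts by position in string: pos 0: s→w (+4), pos 1: t→f (+12), pos 2: r→b (+10), pos 3: i→m (+4), pos 4: n→z (+12), pos 5: g→q (+10) — repeating every 3. The shifts repeat in a cycle of length 3: positions 0,1,… shift by +4, +12, +10, then the pattern repeats.
Decoding jdkkuvi: j−4=f, d−12=r, k−10=a, k−4=g, u−12=i, v−10=l, i−4=e.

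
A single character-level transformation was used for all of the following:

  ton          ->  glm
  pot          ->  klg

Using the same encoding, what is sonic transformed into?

hlmrx

Letters are reflected about the middle of the alphabet (position → 25−position): Atbash.
For sonic: s↔h, o↔l, n↔m, i↔r, c↔x.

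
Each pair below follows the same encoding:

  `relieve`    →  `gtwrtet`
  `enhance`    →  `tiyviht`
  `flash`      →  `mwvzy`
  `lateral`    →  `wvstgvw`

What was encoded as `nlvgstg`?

quarter

r(17)→g(6) and e(4)→t(19) fit y≡19x+21 (mod 26); the inverse of 19 mod 26 is 11. Each letter's alphabet position (a=0..z=25) is mapped through 19·x+21 mod 26 — an affine cipher.
Decoding nlvgstg: n(13)→11·(13−21)≡16=q; l(11)→11·(11−21)≡20=u; v(21)→11·(21−21)≡0=a; g(6)→11·(6−21)≡17=r; s(18)→11·(18−21)≡19=t; t(19)→11·(19−21)≡4=e; g(6)→11·(6−21)≡17=r (all mod 26).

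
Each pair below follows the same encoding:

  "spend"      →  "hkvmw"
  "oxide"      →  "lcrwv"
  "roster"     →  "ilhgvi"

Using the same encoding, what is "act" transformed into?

zxg

Each pair mirrors across the alphabet (s↔h, p↔k, e↔v): positions sum to 25. Each letter is replaced by its mirror in the alphabet: a↔z, b↔y, c↔x, and so on (the Atbash cipher).
For act: a↔z, c↔x, t↔g.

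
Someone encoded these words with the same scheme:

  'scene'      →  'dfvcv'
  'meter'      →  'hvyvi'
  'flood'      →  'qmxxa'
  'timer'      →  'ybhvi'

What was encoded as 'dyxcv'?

s(18)→d(3) and c(2)→f(5) fit y≡21x+15 (mod 26); the inverse of 21 mod 26 is 5. This is an affine cipher: with a=0,…,z=25, each position x becomes (21x+15) mod 26.
Reversing it on dyxcv: d(3)→5·(3−15)≡18=s; y(24)→5·(24−15)≡19=t; x(23)→5·(23−15)≡14=o; c(2)→5·(2−15)≡13=n; v(21)→5·(21−15)≡4=e (all mod 26).

stone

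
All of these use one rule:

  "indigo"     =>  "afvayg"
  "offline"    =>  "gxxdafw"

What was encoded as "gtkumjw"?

obscure

Compare letters: i→a is +18, n→f is +18, d→v is +18 — a constant shift. Every letter moves 18 places later in the alphabet, wrapping around z→a.
Decoding gtkumjw: g−18=o, t−18=b, k−18=s, u−18=c, m−18=u, j−18=r, w−18=e.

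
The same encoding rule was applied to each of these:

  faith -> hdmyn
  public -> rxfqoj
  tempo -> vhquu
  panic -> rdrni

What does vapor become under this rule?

Each letter shifts forward by (position + 2), i.e. 2, 3, 4, … — the shift grows by one for each successive letter.
For vapor: v+2=x, a+3=d, p+4=t, o+5=t, r+6=x.

xdttx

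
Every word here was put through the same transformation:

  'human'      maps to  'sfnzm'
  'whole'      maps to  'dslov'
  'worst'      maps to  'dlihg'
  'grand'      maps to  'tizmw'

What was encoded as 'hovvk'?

Treating letters as 0–25, the rule is x ↦ 25x + 25 (mod 26).
Reversing it on hovvk: h(7)→25·(7−25)≡18=s; o(14)→25·(14−25)≡11=l; v(21)→25·(21−25)≡4=e; v(21)→25·(21−25)≡4=e; k(10)→25·(10−25)≡15=p (all mod 26).

sleep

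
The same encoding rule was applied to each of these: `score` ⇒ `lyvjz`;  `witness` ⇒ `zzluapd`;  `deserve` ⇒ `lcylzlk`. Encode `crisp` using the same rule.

The output letters match the input read backwards, each shifted +7: score reversed is erocs. The word is reversed, then every letter is shifted forward by 7.
For crisp: reverse → psirc; then shift: p+7=w, s+7=z, i+7=p, r+7=y, c+7=j.

wzpyj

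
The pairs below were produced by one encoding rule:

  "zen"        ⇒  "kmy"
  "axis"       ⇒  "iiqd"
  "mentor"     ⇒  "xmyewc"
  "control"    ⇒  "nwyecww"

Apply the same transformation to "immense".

The shift depends on letter class: consonant z→k is +11, but vowel e→m is +8. Two shifts are in play — +8 for a/e/i/o/u, +11 for every other letter.
Applying it to immense: i(vowel)+8=q, m(cons)+11=x, m(cons)+11=x, e(vowel)+8=m, n(cons)+11=y, s(cons)+11=d, e(vowel)+8=m.

qxxmydm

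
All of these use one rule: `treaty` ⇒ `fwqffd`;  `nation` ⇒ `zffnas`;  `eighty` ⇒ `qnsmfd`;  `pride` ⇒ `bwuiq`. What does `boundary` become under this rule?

ntgspfdd

Shifts by position in treaty: pos 0: t→f (+12), pos 1: r→w (+5), pos 2: e→q (+12), pos 3: a→f (+5) — repeating every 2. A repeating key of period 2 is used — shifts +12, +5 over and over.
On boundary: b+12=n, o+5=t, u+12=g, n+5=s, d+12=p, a+5=f, r+12=d, y+5=d.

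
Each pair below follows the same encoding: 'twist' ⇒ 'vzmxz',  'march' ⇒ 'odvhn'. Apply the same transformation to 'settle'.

In twist: t→v is +2, w→z is +3, i→m is +4, s→x is +5 — the shift increases by 1 each position. Letter i (0-indexed) is shifted by i+2, so successive shifts are 2, 3, 4, ….
On settle: s+2=u, e+3=h, t+4=x, t+5=y, l+6=r, e+7=l.

uhxyrl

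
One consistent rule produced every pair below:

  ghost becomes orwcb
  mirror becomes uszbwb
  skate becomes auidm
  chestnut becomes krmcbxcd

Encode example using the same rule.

Shifts by position in ghost: pos 0: g→o (+8), pos 1: h→r (+10), pos 2: o→w (+8), pos 3: s→c (+10) — repeating every 2. The shifts repeat in a cycle of length 2: positions 0,1,… shift by +8, +10, then the pattern repeats.
For example: e+8=m, x+10=h, a+8=i, m+10=w, p+8=x, l+10=v, e+8=m.

mhiwxvm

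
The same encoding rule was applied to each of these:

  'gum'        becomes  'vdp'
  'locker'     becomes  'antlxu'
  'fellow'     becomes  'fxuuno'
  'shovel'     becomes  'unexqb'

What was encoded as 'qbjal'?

crash

The output letters match the input read backwards, each shifted +9: gum reversed is mug. Two steps: reverse the string, then apply a Caesar shift of +9.
Undoing it on qbjal: shift back: q−9=h, b−9=s, j−9=a, a−9=r, l−9=c → hsarc; then reverse → crash.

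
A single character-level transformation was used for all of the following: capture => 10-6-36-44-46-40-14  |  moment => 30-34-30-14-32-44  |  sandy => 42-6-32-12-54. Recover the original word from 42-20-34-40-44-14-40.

c(#3)→10 and a(#1)→6: differences scale by 2, so n = 2·pos + 4. With a=1..z=26, the number is 2·pos + 4.
Decoding 42-20-34-40-44-14-40: 42→(42−4)÷2=19=s, 20→(20−4)÷2=8=h, 34→(34−4)÷2=15=o, 40→(40−4)÷2=18=r, 44→(44−4)÷2=20=t, 14→(14−4)÷2=5=e, 40→(40−4)÷2=18=r.

shorter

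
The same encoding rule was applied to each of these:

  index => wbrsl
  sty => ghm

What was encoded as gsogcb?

season

It's a constant shift of +14 (ROT14).
Reversing it on gsogcb: g−14=s, s−14=e, o−14=a, g−14=s, c−14=o, b−14=n.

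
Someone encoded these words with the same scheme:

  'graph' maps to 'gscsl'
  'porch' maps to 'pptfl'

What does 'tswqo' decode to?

In graph: g→g is +0, r→s is +1, a→c is +2, p→s is +3 — the shift increases by 1 each position. Letter i (0-indexed) is shifted by i+0, so successive shifts are 0, 1, 2, ….
Reversing it on tswqo: t−0=t, s−1=r, w−2=u, q−3=n, o−4=k.

trunk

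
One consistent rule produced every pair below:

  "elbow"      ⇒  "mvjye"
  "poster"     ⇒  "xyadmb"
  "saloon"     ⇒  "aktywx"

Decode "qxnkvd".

infant

It's a Vigenère-style cipher with numeric key [8,10]: position i shifts by key[i mod 2].
Decoding qxnkvd: q−8=i, x−10=n, n−8=f, k−10=a, v−8=n, d−10=t.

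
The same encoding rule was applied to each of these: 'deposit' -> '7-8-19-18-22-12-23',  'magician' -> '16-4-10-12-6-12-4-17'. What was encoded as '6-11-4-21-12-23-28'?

charity

d is letter #4 and maps to 7: an offset of 3. Each letter is replaced by its alphabet position (a=1..z=26) + 3.
Undoing it on 6-11-4-21-12-23-28: 6→(6−3)÷1=3=c, 11→(11−3)÷1=8=h, 4→(4−3)÷1=1=a, 21→(21−3)÷1=18=r, 12→(12−3)÷1=9=i, 23→(23−3)÷1=20=t, 28→(28−3)÷1=25=y.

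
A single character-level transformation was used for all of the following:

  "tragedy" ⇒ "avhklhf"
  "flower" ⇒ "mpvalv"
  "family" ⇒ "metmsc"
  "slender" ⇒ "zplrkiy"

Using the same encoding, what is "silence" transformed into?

Shifts by position in tragedy: pos 0: t→a (+7), pos 1: r→v (+4), pos 2: a→h (+7), pos 3: g→k (+4) — repeating every 2. A repeating key of period 2 is used — shifts +7, +4 over and over.
Applying it to silence: s+7=z, i+4=m, l+7=s, e+4=i, n+7=u, c+4=g, e+7=l.

zmsiugl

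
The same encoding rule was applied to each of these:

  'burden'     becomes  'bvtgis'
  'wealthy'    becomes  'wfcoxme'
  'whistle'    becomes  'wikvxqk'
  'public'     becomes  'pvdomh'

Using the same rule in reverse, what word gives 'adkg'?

Letter i (0-indexed) is shifted by i+0, so successive shifts are 0, 1, 2, ….
Reversing it on adkg: a−0=a, d−1=c, k−2=i, g−3=d.

acid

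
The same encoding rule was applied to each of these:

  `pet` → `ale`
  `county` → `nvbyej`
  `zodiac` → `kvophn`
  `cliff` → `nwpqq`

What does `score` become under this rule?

dnvcl

Vowels shift forward by 7 and consonants shift forward by 11.
For score: s(cons)+11=d, c(cons)+11=n, o(vowel)+7=v, r(cons)+11=c, e(vowel)+7=l.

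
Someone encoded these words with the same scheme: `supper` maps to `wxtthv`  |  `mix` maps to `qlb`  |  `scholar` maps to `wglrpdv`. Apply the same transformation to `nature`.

rdxxvh

The shift depends on letter class: consonant s→w is +4, but vowel u→x is +3. Vowels shift forward by 3 and consonants shift forward by 4.
On nature: n(cons)+4=r, a(vowel)+3=d, t(cons)+4=x, u(vowel)+3=x, r(cons)+4=v, e(vowel)+3=h.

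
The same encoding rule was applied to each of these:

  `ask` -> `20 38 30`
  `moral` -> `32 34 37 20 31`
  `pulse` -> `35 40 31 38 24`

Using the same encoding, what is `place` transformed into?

35 31 20 22 24

a is letter #1 and maps to 20: an offset of 19. Each letter is replaced by its alphabet position (a=1..z=26) + 19.
Applying it to place: p=16→35, l=12→31, a=1→20, c=3→22, e=5→24.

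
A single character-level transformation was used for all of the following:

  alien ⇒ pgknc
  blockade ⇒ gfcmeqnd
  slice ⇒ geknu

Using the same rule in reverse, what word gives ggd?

The output letters match the input read backwards, each shifted +2: alien reversed is neila. Read the word backwards and shift each letter +2.
Undoing it on ggd: shift back: g−2=e, g−2=e, d−2=b → eeb; then reverse → bee.

bee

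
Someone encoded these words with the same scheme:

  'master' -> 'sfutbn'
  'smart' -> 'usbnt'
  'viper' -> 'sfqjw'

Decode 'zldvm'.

The output letters match the input read backwards, each shifted +1: master reversed is retsam. Read the word backwards and shift each letter +1.
Undoing it on zldvm: shift back: z−1=y, l−1=k, d−1=c, v−1=u, m−1=l → ykcul; then reverse → lucky.

lucky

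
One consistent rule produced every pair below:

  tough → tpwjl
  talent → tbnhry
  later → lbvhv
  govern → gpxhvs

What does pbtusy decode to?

Letter i (0-indexed) is shifted by i+0, so successive shifts are 0, 1, 2, ….
Decoding pbtusy: p−0=p, b−1=a, t−2=r, u−3=r, s−4=o, y−5=t.

parrot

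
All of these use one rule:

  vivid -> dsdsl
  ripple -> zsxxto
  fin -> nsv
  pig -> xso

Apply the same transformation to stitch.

The shift depends on letter class: consonant v→d is +8, but vowel i→s is +10. Two shifts are in play — +10 for a/e/i/o/u, +8 for every other letter.
On stitch: s(cons)+8=a, t(cons)+8=b, i(vowel)+10=s, t(cons)+8=b, c(cons)+8=k, h(cons)+8=p.

absbkp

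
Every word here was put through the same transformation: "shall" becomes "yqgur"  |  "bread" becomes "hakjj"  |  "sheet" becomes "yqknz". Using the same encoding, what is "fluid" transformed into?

It's a Vigenère-style cipher with numeric key [6,9]: position i shifts by key[i mod 2].
For fluid: f+6=l, l+9=u, u+6=a, i+9=r, d+6=j.

luarj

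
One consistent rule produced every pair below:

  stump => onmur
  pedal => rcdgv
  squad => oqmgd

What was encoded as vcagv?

Each letter's alphabet position (a=0..z=25) is mapped through 25·x+6 mod 26 — an affine cipher.
Reversing it on vcagv: v(21)→25·(21−6)≡11=l; c(2)→25·(2−6)≡4=e; a(0)→25·(0−6)≡6=g; g(6)→25·(6−6)≡0=a; v(21)→25·(21−6)≡11=l (all mod 26).

legal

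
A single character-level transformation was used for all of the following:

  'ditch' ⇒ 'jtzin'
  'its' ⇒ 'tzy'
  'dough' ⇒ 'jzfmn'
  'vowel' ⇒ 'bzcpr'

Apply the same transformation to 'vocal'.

Two shifts are in play — +11 for a/e/i/o/u, +6 for every other letter.
Applying it to vocal: v(cons)+6=b, o(vowel)+11=z, c(cons)+6=i, a(vowel)+11=l, l(cons)+6=r.

bzilr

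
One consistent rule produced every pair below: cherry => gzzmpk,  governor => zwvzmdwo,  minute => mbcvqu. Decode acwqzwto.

glorious

The output letters match the input read backwards, each shifted +8: cherry reversed is yrrehc. Two steps: reverse the string, then apply a Caesar shift of +8.
Undoing it on acwqzwto: shift back: a−8=s, c−8=u, w−8=o, q−8=i, z−8=r, w−8=o, t−8=l, o−8=g → suoirolg; then reverse → glorious.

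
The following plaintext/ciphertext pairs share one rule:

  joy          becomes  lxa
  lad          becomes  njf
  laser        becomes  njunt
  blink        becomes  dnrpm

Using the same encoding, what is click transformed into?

enrem

The shift depends on letter class: consonant j→l is +2, but vowel o→x is +9. The rule splits by letter class: vowels +9, consonants +2.
Applying it to click: c(cons)+2=e, l(cons)+2=n, i(vowel)+9=r, c(cons)+2=e, k(cons)+2=m.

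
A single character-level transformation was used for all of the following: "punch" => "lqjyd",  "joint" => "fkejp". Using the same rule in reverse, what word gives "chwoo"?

Compare letters: p→l is +22, u→q is +22, n→j is +22 — a constant shift. Every letter moves 22 places later in the alphabet, wrapping around z→a.
Decoding chwoo: c−22=g, h−22=l, w−22=a, o−22=s, o−22=s.

glass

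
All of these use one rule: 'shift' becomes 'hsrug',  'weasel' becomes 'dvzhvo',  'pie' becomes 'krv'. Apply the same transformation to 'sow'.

hld

This is the alphabet-reversal cipher (Atbash): a becomes z, b becomes y, etc.
On sow: s↔h, o↔l, w↔d.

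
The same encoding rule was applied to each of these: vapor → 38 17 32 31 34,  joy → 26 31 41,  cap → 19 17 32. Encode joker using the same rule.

v is letter #22 and maps to 38: an offset of 16. Each letter is replaced by its alphabet position (a=1..z=26) + 16.
Applying it to joker: j=10→26, o=15→31, k=11→27, e=5→21, r=18→34.

26 31 27 21 34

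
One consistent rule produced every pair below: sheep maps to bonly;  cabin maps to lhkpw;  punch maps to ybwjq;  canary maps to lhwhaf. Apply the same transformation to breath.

Shifts by position in sheep: pos 0: s→b (+9), pos 1: h→o (+7), pos 2: e→n (+9), pos 3: e→l (+7) — repeating every 2. The shifts repeat in a cycle of length 2: positions 0,1,… shift by +9, +7, then the pattern repeats.
Applying it to breath: b+9=k, r+7=y, e+9=n, a+7=h, t+9=c, h+7=o.

kynhco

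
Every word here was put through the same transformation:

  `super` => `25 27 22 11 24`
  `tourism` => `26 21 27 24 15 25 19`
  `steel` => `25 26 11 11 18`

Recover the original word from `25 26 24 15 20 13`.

string

s is letter #19 and maps to 25: an offset of 6. Each letter is replaced by its alphabet position (a=1..z=26) + 6.
Undoing it on 25 26 24 15 20 13: 25→(25−6)÷1=19=s, 26→(26−6)÷1=20=t, 24→(24−6)÷1=18=r, 15→(15−6)÷1=9=i, 20→(20−6)÷1=14=n, 13→(13−6)÷1=7=g.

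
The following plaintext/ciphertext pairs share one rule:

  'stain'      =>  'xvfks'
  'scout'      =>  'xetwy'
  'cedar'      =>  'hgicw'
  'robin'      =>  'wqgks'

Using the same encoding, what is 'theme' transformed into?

It's a Vigenère-style cipher with numeric key [5,2]: position i shifts by key[i mod 2].
Applying it to theme: t+5=y, h+2=j, e+5=j, m+2=o, e+5=j.

yjjoj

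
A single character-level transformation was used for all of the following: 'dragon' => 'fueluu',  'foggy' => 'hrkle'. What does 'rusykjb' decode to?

protect

In dragon: d→f is +2, r→u is +3, a→e is +4, g→l is +5 — the shift increases by 1 each position. Letter i (0-indexed) is shifted by i+2, so successive shifts are 2, 3, 4, ….
Undoing it on rusykjb: r−2=p, u−3=r, s−4=o, y−5=t, k−6=e, j−7=c, b−8=t.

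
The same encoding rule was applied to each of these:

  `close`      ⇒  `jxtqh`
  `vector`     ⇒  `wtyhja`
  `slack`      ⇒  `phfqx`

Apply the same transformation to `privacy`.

dhfanwu

Read the word backwards and shift each letter +5.
Applying it to privacy: reverse → ycavirp; then shift: y+5=d, c+5=h, a+5=f, v+5=a, i+5=n, r+5=w, p+5=u.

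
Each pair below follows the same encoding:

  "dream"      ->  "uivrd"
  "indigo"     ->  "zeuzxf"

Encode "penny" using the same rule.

gveep

Compare letters: d→u is +17, r→i is +17, e→v is +17 — a constant shift. It's a constant shift of +17 (ROT17).
On penny: p+17=g, e+17=v, n+17=e, n+17=e, y+17=p.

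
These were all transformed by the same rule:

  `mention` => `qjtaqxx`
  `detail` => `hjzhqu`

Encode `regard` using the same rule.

vjmhzm

In mention: m→q is +4, e→j is +5, n→t is +6, t→a is +7 — the shift increases by 1 each position. Letter i (0-indexed) is shifted by i+4, so successive shifts are 4, 5, 6, ….
Applying it to regard: r+4=v, e+5=j, g+6=m, a+7=h, r+8=z, d+9=m.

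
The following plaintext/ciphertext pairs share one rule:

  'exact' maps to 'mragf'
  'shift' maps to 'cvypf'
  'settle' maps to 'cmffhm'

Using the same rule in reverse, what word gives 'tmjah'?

pedal

e(4)→m(12) and x(23)→r(17) fit y≡3x+0 (mod 26); the inverse of 3 mod 26 is 9. Treating letters as 0–25, the rule is x ↦ 3x + 0 (mod 26).
Decoding tmjah: t(19)→9·(19−0)≡15=p; m(12)→9·(12−0)≡4=e; j(9)→9·(9−0)≡3=d; a(0)→9·(0−0)≡0=a; h(7)→9·(7−0)≡11=l (all mod 26).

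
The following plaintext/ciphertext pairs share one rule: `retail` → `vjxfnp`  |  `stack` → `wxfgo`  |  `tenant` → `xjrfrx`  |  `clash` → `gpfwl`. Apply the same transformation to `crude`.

The shift depends on letter class: consonant r→v is +4, but vowel e→j is +5. The rule splits by letter class: vowels +5, consonants +4.
For crude: c(cons)+4=g, r(cons)+4=v, u(vowel)+5=z, d(cons)+4=h, e(vowel)+5=j.

gvzhj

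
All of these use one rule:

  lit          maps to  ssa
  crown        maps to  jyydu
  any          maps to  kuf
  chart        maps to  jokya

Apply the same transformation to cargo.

Vowels shift forward by 10 and consonants shift forward by 7.
Applying it to cargo: c(cons)+7=j, a(vowel)+10=k, r(cons)+7=y, g(cons)+7=n, o(vowel)+10=y.

jkyny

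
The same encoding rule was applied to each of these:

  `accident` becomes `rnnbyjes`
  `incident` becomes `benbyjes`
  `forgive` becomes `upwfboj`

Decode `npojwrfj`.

a(0)→r(17) and c(2)→n(13) fit y≡11x+17 (mod 26); the inverse of 11 mod 26 is 19. This is an affine cipher: with a=0,…,z=25, each position x becomes (11x+17) mod 26.
Reversing it on npojwrfj: n(13)→19·(13−17)≡2=c; p(15)→19·(15−17)≡14=o; o(14)→19·(14−17)≡21=v; j(9)→19·(9−17)≡4=e; w(22)→19·(22−17)≡17=r; r(17)→19·(17−17)≡0=a; f(5)→19·(5−17)≡6=g; j(9)→19·(9−17)≡4=e (all mod 26).

coverage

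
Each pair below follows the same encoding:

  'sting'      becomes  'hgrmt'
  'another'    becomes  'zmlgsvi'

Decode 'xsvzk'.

cheap

Each pair mirrors across the alphabet (s↔h, t↔g, i↔r): positions sum to 25. Letters are reflected about the middle of the alphabet (position → 25−position): Atbash.
Decoding xsvzk: x↔c, s↔h, v↔e, z↔a, k↔p.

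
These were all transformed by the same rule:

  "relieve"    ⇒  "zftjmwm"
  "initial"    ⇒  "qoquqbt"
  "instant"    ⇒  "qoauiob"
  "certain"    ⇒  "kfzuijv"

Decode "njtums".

filter

A repeating key of period 2 is used — shifts +8, +1 over and over.
Undoing it on njtums: n−8=f, j−1=i, t−8=l, u−1=t, m−8=e, s−1=r.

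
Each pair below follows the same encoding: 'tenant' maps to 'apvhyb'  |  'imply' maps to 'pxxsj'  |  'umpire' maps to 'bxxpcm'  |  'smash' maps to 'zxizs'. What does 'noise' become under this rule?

uzqzp

A repeating key of period 3 is used — shifts +7, +11, +8 over and over.
For noise: n+7=u, o+11=z, i+8=q, s+7=z, e+11=p.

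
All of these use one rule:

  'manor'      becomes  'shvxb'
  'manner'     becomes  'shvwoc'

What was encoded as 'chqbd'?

waist

In manor: m→s is +6, a→h is +7, n→v is +8, o→x is +9 — the shift increases by 1 each position. Letter i (0-indexed) is shifted by i+6, so successive shifts are 6, 7, 8, ….
Reversing it on chqbd: c−6=w, h−7=a, q−8=i, b−9=s, d−10=t.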